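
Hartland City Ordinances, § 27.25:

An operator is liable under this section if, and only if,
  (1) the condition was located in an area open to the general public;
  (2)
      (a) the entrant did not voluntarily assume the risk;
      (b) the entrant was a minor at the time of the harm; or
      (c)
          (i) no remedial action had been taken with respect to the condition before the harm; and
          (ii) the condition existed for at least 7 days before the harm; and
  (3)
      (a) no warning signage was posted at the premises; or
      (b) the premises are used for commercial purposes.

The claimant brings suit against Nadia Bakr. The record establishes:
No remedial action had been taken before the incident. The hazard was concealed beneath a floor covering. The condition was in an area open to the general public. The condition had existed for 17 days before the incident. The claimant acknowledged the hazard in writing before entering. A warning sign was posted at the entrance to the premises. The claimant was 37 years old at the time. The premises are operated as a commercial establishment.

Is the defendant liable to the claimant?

Yes — liable.

(1) public area — met.
(a) no assumed risk — fails.
(b) entrant a minor — not met.
(i) no remedial action — holds.
(ii) condition ≥7 days old — satisfied.
(c): T AND T → true.
(2): F OR F OR T → true.
(a) no signage posted — not met.
(b) commercial use — met.
So (3) is satisfied (F OR T).
Overall: T AND T AND T → true.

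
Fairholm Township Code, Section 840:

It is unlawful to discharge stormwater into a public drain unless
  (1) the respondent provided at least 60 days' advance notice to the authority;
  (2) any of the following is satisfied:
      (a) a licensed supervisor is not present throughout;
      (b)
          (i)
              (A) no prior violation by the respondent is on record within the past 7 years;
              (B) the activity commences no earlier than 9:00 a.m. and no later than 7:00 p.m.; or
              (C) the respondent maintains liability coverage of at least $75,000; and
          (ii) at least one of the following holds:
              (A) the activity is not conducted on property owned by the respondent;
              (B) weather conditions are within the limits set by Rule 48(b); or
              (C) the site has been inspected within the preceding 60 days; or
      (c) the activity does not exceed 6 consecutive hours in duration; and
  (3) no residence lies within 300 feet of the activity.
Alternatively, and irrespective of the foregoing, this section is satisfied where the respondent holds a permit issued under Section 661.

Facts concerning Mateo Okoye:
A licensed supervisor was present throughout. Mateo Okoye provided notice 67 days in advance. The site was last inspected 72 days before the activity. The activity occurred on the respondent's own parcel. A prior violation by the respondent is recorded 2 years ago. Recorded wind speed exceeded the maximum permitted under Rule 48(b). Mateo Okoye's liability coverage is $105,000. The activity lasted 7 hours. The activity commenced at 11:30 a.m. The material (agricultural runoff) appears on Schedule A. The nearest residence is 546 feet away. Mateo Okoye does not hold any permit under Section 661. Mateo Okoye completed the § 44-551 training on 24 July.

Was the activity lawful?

(1) ≥60 days' notice — satisfied.
(a) not (supervisor present) — not met.
(A) no prior violation — not satisfied.
(B) start within hours — holds.
(C) coverage ≥ $75,000 — holds.
(i): F OR T OR T → true.
(A) not (own property) — fails.
(B) weather ok — not satisfied.
(C) site inspected — not met.
(ii) = F OR F OR F = false.
So (b) is not satisfied (T AND F).
(c) ≤ 6 hrs duration — not satisfied.
(2) = F OR F OR F = false.
(3) no residence in 300 ft — met.
Overall: T AND F AND T → false.
Exception (holds permit) — not satisfied.
Result: main false OR exception false → false.

No — unlawful.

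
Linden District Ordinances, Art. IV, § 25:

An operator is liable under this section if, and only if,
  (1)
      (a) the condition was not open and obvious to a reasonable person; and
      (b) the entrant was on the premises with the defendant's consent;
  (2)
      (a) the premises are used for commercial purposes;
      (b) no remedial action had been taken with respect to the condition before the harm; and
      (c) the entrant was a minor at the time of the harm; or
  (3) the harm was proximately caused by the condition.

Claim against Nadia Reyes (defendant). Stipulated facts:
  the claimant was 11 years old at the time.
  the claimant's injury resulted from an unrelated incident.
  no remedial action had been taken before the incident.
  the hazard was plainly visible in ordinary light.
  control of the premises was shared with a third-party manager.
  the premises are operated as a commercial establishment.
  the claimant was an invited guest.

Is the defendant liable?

Yes — liable.

(a) not open/obvious — not met.
(b) consent to enter — holds.
So (1) is not satisfied (F AND T).
(a) commercial use — satisfied.
(b) no remedial action — holds.
(c) entrant a minor — satisfied.
(2) = T AND T AND T = true.
(3) proximate cause — not met.
So Overall is satisfied (F OR T OR F).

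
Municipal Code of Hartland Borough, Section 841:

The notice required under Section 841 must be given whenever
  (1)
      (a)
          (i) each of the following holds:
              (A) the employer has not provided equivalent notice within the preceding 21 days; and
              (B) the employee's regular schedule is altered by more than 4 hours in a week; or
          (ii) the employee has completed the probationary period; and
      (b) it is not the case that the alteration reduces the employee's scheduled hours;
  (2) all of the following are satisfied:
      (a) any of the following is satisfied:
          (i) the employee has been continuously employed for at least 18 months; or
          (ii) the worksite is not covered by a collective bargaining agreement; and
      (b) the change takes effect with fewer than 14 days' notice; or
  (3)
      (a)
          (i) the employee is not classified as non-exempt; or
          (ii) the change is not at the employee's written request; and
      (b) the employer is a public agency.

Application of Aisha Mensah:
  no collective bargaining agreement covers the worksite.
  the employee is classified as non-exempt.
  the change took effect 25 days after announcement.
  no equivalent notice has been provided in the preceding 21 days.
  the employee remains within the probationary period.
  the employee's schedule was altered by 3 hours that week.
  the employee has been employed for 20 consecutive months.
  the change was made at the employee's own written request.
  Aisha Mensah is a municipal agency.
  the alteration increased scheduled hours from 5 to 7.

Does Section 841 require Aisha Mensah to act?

(A) no recent notice — holds.
(B) schedule shift > 4h — not met.
(i): T AND F → false.
(ii) past probation — fails.
So (a) is not satisfied (F OR F).
(b) not (hours reduced) — holds.
(1): F AND T → false.
(i) tenure ≥ 18 mo. — holds.
(ii) no CBA — satisfied.
So (a) is satisfied (T OR T).
(b) < 14 days' notice — fails.
(2): T AND F → false.
(i) not (non-exempt) — fails.
(ii) not employee-requested — not satisfied.
So (a) is not satisfied (F OR F).
(b) public agency — holds.
(3): F AND T → false.
Overall: F OR F OR F → false.

No — not required.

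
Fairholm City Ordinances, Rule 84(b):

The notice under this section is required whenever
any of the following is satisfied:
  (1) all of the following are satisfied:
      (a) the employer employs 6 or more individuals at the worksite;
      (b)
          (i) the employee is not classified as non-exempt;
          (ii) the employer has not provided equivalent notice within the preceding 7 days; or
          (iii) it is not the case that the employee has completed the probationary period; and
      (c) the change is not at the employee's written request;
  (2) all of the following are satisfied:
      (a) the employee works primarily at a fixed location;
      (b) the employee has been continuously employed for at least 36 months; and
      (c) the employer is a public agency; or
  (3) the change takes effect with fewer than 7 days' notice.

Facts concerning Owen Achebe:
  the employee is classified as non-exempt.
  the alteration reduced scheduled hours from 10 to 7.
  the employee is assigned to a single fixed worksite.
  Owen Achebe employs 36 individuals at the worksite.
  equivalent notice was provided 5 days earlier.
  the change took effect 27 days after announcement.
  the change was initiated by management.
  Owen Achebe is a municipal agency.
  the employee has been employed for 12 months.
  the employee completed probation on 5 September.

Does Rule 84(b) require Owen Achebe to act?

No — not required.

(a) ≥ 6 at site — satisfied.
(i) not (non-exempt) — fails.
(ii) no recent notice — not satisfied.
(iii) not (past probation) — not met.
So (b) is not satisfied (F OR F OR F).
(c) not employee-requested — holds.
(1) = T AND F AND T = false.
(a) fixed location — met.
(b) tenure ≥ 36 mo. — not met.
(c) public agency — satisfied.
(2): T AND F AND T → false.
(3) < 7 days' notice — fails.
So Overall is not satisfied (F OR F OR F).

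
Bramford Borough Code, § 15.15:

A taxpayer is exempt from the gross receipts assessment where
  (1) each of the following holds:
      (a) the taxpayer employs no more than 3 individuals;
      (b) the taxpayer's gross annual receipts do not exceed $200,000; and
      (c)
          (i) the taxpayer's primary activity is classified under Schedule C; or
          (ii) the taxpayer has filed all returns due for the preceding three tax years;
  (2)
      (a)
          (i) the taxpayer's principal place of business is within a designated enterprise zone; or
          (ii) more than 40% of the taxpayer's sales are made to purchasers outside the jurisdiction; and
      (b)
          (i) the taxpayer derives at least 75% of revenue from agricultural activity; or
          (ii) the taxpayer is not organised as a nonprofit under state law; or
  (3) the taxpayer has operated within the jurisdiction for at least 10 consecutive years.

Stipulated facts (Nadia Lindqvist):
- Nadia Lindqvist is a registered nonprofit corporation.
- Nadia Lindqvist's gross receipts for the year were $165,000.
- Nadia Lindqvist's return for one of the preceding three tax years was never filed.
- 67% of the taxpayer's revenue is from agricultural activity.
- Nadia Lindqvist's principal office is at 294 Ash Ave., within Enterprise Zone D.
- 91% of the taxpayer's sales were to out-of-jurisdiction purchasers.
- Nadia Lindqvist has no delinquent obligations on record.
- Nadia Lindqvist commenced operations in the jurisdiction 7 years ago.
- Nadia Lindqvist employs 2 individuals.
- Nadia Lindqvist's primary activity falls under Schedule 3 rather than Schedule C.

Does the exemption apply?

No — not exempt.

(a) ≤ 3 employees — met.
(b) receipts ≤ $200,000 — holds.
(i) Schedule C activity — not met.
(ii) returns current — not met.
(c): F OR F → false.
So (1) is not satisfied (T AND T AND F).
(i) in enterprise zone — satisfied.
(ii) >40% out-of-jur. sales — holds.
(a) = T OR T = true.
(i) ≥75% agricultural — not satisfied.
(ii) not (nonprofit) — fails.
So (b) is not satisfied (F OR F).
(2) = T AND F = false.
(3) ≥ 10 yrs in jurisdiction — not met.
Overall: F OR F OR F → false.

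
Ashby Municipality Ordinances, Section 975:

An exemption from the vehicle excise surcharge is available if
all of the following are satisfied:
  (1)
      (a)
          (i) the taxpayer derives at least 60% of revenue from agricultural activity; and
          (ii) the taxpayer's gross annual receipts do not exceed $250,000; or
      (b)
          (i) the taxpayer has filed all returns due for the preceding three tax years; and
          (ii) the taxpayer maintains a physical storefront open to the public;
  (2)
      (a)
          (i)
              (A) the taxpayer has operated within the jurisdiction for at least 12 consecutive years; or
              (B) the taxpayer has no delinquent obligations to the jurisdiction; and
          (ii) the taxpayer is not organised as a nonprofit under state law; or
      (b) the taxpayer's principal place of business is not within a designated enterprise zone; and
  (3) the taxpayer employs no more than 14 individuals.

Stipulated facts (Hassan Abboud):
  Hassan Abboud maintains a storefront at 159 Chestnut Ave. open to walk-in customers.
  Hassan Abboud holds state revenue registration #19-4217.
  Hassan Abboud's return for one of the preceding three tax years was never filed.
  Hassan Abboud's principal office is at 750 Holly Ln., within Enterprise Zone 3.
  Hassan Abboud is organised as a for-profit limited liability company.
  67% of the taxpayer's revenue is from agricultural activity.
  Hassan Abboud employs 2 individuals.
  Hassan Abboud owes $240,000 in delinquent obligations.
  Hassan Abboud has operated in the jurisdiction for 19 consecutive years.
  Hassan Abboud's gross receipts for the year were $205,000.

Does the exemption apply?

(i) ≥60% agricultural — satisfied.
(ii) receipts ≤ $250,000 — holds.
(a) = T AND T = true.
(i) returns current — not met.
(ii) has storefront — holds.
(b) = F AND T = false.
(1) = T OR F = true.
(A) ≥ 12 yrs in jurisdiction — holds.
(B) no delinquency — not met.
(i) = T OR F = true.
(ii) not (nonprofit) — holds.
So (a) is satisfied (T AND T).
(b) not (in enterprise zone) — not satisfied.
(2) = T OR F = true.
(3) ≤ 14 employees — met.
Overall: T AND T AND T → true.

Yes — exempt.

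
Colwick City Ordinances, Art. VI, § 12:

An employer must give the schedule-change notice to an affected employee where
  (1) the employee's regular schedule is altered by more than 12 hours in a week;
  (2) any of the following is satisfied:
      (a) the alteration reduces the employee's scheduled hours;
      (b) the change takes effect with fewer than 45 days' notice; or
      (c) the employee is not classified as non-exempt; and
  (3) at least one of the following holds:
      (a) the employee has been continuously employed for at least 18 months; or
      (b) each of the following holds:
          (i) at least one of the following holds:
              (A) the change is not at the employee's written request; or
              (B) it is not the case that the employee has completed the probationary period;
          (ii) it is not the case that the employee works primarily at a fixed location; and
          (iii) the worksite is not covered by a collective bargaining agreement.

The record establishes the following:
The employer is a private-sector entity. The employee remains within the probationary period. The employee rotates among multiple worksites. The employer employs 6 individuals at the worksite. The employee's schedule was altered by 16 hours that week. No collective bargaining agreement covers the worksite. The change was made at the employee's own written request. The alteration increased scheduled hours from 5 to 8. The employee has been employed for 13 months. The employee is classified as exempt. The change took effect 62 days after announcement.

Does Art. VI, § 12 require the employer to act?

Yes — required.

(1) schedule shift > 12h — satisfied.
(a) hours reduced — fails.
(b) < 45 days' notice — not met.
(c) not (non-exempt) — satisfied.
(2): F OR F OR T → true.
(a) tenure ≥ 18 mo. — fails.
(A) not employee-requested — fails.
(B) not (past probation) — holds.
(i): F OR T → true.
(ii) not (fixed location) — satisfied.
(iii) no CBA — holds.
(b) = T AND T AND T = true.
So (3) is satisfied (F OR T).
Overall = T AND T AND T = true.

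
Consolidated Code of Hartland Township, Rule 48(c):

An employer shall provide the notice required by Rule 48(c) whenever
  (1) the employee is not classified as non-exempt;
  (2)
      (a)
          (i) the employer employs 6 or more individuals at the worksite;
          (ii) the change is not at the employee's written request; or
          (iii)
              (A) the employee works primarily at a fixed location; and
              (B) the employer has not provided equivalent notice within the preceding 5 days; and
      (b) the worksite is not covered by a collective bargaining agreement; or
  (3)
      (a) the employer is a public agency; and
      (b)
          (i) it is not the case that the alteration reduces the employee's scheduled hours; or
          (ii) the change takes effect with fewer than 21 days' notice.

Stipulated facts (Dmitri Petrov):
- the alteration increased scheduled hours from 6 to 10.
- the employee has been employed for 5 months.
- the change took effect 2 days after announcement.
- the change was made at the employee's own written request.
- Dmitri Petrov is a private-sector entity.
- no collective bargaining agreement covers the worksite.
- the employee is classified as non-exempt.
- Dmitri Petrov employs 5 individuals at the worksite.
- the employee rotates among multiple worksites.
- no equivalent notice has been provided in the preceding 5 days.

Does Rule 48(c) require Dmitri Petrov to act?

(1) not (non-exempt) — fails.
(i) ≥ 6 at site — not met.
(ii) not employee-requested — not satisfied.
(A) fixed location — not met.
(B) no recent notice — met.
So (iii) is not satisfied (F AND T).
(a): F OR F OR F → false.
(b) no CBA — met.
So (2) is not satisfied (F AND T).
(a) public agency — not met.
(i) not (hours reduced) — holds.
(ii) < 21 days' notice — met.
(b) = T OR T = true.
So (3) is not satisfied (F AND T).
So Overall is not satisfied (F OR F OR F).

No — not required.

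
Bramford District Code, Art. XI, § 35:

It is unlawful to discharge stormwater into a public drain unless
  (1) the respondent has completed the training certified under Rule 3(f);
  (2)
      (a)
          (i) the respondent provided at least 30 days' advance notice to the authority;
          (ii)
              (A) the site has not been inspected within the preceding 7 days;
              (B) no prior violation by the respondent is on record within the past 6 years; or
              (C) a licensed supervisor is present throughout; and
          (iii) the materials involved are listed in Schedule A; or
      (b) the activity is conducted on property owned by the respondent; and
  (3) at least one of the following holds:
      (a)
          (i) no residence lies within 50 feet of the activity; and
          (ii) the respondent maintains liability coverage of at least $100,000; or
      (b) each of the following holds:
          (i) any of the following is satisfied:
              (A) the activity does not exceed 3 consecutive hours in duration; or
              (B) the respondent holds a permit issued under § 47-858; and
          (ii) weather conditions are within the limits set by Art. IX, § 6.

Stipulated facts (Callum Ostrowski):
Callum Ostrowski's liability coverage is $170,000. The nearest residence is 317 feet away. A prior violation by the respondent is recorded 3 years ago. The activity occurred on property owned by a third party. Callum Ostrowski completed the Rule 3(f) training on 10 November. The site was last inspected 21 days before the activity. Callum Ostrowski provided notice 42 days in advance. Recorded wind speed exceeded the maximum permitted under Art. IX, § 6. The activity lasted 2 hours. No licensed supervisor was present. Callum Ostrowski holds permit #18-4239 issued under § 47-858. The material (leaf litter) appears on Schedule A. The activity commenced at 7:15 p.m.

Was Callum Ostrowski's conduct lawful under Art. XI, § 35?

Yes — lawful.

(1) training certified — satisfied.
(i) ≥30 days' notice — holds.
(A) not (site inspected) — satisfied.
(B) no prior violation — fails.
(C) supervisor present — not met.
So (ii) is satisfied (T OR F OR F).
(iii) Schedule A material — satisfied.
(a) = T AND T AND T = true.
(b) own property — not satisfied.
So (2) is satisfied (T OR F).
(i) no residence in 50 ft — met.
(ii) coverage ≥ $100,000 — satisfied.
So (a) is satisfied (T AND T).
(A) ≤ 3 hrs duration — met.
(B) holds permit — met.
(i) = T OR T = true.
(ii) weather ok — not satisfied.
(b): T AND F → false.
So (3) is satisfied (T OR F).
Overall: T AND T AND T → true.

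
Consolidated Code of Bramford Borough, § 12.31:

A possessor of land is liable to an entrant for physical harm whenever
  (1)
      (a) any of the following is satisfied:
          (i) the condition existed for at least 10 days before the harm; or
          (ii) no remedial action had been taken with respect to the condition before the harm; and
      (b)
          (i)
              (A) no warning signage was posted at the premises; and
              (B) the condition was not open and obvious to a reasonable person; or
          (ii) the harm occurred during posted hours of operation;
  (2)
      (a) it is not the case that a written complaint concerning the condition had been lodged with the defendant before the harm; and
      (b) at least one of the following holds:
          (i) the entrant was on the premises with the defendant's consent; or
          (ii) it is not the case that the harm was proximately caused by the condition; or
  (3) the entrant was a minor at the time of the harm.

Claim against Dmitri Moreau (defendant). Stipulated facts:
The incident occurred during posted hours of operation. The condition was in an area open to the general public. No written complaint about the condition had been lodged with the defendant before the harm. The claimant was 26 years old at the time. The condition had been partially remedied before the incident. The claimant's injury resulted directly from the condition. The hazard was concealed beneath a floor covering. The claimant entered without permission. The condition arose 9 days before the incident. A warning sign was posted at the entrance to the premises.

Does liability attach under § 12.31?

No — not liable.

(i) condition ≥10 days old — not met.
(ii) no remedial action — fails.
(a): F OR F → false.
(A) no signage posted — fails.
(B) not open/obvious — met.
So (i) is not satisfied (F AND T).
(ii) during posted hours — satisfied.
So (b) is satisfied (F OR T).
So (1) is not satisfied (F AND T).
(a) not (complaint lodged) — satisfied.
(i) consent to enter — not satisfied.
(ii) not (proximate cause) — not satisfied.
(b): F OR F → false.
So (2) is not satisfied (T AND F).
(3) entrant a minor — not met.
So Overall is not satisfied (F OR F OR F).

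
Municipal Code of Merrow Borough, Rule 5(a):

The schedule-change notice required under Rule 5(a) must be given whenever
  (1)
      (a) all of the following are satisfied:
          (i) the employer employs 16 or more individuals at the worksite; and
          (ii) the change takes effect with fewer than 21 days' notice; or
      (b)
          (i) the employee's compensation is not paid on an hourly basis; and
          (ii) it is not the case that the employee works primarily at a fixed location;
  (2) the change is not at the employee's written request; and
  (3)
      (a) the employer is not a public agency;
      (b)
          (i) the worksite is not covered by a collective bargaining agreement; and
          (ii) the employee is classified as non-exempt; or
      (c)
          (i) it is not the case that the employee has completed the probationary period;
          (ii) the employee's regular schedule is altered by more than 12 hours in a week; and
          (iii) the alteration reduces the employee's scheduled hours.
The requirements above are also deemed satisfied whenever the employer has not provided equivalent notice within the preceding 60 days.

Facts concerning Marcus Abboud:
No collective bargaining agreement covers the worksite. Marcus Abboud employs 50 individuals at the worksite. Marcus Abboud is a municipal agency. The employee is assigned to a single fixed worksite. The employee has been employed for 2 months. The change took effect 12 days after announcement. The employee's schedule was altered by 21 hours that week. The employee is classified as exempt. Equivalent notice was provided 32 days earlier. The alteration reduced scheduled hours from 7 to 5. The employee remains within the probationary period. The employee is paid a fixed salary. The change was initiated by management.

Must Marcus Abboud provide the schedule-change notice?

Yes — required.

(i) ≥ 16 at site — satisfied.
(ii) < 21 days' notice — satisfied.
(a): T AND T → true.
(i) not (hourly-paid) — met.
(ii) not (fixed location) — fails.
So (b) is not satisfied (T AND F).
So (1) is satisfied (T OR F).
(2) not employee-requested — holds.
(a) not (public agency) — not satisfied.
(i) no CBA — met.
(ii) non-exempt — fails.
So (b) is not satisfied (T AND F).
(i) not (past probation) — holds.
(ii) schedule shift > 12h — met.
(iii) hours reduced — met.
So (c) is satisfied (T AND T AND T).
(3): F OR F OR T → true.
Overall = T AND T AND T = true.
Exception (no recent notice) — not satisfied.
Result: main true OR exception false → true.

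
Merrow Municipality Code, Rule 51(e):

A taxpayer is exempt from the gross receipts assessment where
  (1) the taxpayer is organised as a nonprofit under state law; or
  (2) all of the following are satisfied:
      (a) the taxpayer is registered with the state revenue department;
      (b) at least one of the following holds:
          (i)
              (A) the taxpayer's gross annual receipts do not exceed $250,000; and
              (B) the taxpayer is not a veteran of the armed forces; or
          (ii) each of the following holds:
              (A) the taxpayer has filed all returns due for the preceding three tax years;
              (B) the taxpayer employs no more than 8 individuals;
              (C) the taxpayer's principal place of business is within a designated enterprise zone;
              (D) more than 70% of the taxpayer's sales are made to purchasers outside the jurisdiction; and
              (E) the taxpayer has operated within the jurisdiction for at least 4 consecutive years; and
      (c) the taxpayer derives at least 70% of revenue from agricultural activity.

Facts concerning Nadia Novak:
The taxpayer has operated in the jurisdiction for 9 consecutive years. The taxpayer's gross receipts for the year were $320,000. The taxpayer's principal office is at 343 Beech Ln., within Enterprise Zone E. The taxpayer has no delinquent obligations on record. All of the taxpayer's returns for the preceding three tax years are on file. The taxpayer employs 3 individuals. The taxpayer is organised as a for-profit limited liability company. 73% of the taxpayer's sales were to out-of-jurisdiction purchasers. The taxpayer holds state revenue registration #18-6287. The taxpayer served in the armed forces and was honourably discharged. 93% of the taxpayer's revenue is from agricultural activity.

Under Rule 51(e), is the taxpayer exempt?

Yes — exempt.

(1) nonprofit — not satisfied.
(a) state-registered — met.
(A) receipts ≤ $250,000 — fails.
(B) not (veteran) — not met.
(i) = F AND F = false.
(A) returns current — satisfied.
(B) ≤ 8 employees — satisfied.
(C) in enterprise zone — met.
(D) >70% out-of-jur. sales — met.
(E) ≥ 4 yrs in jurisdiction — holds.
So (ii) is satisfied (T AND T AND T AND T AND T).
(b): F OR T → true.
(c) ≥70% agricultural — holds.
(2) = T AND T AND T = true.
Overall = F OR T = true.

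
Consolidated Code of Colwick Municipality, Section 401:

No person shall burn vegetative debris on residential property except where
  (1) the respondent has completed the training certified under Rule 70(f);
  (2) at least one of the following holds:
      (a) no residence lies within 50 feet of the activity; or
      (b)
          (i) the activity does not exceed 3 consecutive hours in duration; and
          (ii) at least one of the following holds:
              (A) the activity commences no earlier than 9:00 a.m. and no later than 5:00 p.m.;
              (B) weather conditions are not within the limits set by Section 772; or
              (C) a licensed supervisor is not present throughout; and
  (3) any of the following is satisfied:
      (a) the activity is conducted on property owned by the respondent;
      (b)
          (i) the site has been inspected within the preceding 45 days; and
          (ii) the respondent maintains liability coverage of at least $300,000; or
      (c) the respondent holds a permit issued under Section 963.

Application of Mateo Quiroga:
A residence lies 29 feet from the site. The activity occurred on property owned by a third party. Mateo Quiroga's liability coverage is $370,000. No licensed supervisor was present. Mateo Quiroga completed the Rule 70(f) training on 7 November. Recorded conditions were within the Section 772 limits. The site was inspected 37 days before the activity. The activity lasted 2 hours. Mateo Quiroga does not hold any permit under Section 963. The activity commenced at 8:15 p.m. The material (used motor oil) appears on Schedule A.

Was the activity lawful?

Yes — lawful.

(1) training certified — met.
(a) no residence in 50 ft — not satisfied.
(i) ≤ 3 hrs duration — satisfied.
(A) start within hours — fails.
(B) not (weather ok) — fails.
(C) not (supervisor present) — satisfied.
So (ii) is satisfied (F OR F OR T).
So (b) is satisfied (T AND T).
(2) = F OR T = true.
(a) own property — not met.
(i) site inspected — satisfied.
(ii) coverage ≥ $300,000 — met.
(b) = T AND T = true.
(c) holds permit — fails.
So (3) is satisfied (F OR T OR F).
Overall = T AND T AND T = true.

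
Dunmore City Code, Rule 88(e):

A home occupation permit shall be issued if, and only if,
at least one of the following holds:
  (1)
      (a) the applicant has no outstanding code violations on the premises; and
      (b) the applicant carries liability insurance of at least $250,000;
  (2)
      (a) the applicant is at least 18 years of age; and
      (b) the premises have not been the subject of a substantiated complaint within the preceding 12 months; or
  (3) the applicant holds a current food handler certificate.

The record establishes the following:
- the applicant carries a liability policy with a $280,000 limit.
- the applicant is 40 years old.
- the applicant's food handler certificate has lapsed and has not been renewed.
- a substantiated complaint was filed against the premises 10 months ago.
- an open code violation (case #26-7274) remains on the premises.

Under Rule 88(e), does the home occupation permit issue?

(a) no code violations — fails.
(b) insurance ≥ $250,000 — holds.
(1): F AND T → false.
(a) age ≥ 18 — met.
(b) no complaint in 12 mo. — fails.
(2): T AND F → false.
(3) food handler cert. — not met.
Overall = F OR F OR F = false.

No — denied.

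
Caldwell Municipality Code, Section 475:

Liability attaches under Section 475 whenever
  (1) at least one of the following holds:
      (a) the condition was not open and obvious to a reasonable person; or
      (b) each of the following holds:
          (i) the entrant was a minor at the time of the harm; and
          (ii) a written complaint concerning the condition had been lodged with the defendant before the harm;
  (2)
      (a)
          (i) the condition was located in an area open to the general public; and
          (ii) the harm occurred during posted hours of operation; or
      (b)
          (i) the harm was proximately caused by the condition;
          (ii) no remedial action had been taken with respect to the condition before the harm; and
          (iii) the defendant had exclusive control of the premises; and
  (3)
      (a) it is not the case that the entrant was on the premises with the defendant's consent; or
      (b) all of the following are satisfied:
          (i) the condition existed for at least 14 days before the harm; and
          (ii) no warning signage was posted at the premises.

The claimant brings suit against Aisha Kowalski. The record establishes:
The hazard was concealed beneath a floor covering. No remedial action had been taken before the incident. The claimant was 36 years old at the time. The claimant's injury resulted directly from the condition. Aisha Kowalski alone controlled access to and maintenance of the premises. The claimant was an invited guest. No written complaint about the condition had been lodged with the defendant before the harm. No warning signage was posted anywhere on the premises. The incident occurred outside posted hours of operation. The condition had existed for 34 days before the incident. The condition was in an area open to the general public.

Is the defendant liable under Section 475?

(a) not open/obvious — satisfied.
(i) entrant a minor — fails.
(ii) complaint lodged — not met.
So (b) is not satisfied (F AND F).
So (1) is satisfied (T OR F).
(i) public area — satisfied.
(ii) during posted hours — not satisfied.
So (a) is not satisfied (T AND F).
(i) proximate cause — satisfied.
(ii) no remedial action — met.
(iii) exclusive control — met.
(b) = T AND T AND T = true.
(2) = F OR T = true.
(a) not (consent to enter) — not satisfied.
(i) condition ≥14 days old — met.
(ii) no signage posted — met.
(b): T AND T → true.
(3): F OR T → true.
Overall = T AND T AND T = true.

Yes — liable.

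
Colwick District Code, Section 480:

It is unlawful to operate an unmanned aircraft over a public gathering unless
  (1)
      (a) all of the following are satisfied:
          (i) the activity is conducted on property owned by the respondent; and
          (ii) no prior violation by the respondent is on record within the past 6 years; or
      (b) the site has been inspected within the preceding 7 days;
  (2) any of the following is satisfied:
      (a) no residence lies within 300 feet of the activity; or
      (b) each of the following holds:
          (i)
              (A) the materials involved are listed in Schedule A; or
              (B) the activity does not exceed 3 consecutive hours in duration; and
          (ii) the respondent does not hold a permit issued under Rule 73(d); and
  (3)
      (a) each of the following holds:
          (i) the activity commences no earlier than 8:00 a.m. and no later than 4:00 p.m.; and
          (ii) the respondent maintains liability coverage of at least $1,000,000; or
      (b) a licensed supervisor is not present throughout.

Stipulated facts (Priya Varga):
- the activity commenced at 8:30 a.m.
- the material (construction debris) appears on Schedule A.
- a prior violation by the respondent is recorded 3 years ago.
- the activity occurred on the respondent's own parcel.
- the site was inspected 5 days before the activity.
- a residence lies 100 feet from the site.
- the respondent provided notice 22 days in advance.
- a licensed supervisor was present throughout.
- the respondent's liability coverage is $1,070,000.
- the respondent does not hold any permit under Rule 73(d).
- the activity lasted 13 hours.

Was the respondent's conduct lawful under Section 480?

(i) own property — satisfied.
(ii) no prior violation — not satisfied.
(a): T AND F → false.
(b) site inspected — met.
(1): F OR T → true.
(a) no residence in 300 ft — not met.
(A) Schedule A material — satisfied.
(B) ≤ 3 hrs duration — not met.
(i): T OR F → true.
(ii) not (holds permit) — holds.
So (b) is satisfied (T AND T).
(2): F OR T → true.
(i) start within hours — met.
(ii) coverage ≥ $1,000,000 — satisfied.
(a): T AND T → true.
(b) not (supervisor present) — not satisfied.
So (3) is satisfied (T OR F).
Overall: T AND T AND T → true.

Yes — lawful.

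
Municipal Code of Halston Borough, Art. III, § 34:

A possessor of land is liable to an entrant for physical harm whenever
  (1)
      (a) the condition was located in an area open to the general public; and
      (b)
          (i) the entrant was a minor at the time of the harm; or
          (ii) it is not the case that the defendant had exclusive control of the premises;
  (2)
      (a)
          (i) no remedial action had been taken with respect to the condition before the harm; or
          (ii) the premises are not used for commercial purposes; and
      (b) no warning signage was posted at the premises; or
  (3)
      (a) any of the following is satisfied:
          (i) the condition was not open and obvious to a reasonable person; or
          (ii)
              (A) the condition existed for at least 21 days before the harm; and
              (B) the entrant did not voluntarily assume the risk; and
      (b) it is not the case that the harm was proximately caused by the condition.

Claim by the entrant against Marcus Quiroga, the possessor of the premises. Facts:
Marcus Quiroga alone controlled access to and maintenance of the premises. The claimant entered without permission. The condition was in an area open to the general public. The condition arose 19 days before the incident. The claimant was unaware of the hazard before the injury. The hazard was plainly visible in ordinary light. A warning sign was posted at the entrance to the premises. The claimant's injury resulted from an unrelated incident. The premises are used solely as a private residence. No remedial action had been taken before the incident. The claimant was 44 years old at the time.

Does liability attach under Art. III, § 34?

No — not liable.

(a) public area — met.
(i) entrant a minor — not satisfied.
(ii) not (exclusive control) — not met.
(b): F OR F → false.
(1): T AND F → false.
(i) no remedial action — met.
(ii) not (commercial use) — met.
(a) = T OR T = true.
(b) no signage posted — fails.
(2) = T AND F = false.
(i) not open/obvious — not met.
(A) condition ≥21 days old — fails.
(B) no assumed risk — satisfied.
So (ii) is not satisfied (F AND T).
(a): F OR F → false.
(b) not (proximate cause) — holds.
(3) = F AND T = false.
Overall: F OR F OR F → false.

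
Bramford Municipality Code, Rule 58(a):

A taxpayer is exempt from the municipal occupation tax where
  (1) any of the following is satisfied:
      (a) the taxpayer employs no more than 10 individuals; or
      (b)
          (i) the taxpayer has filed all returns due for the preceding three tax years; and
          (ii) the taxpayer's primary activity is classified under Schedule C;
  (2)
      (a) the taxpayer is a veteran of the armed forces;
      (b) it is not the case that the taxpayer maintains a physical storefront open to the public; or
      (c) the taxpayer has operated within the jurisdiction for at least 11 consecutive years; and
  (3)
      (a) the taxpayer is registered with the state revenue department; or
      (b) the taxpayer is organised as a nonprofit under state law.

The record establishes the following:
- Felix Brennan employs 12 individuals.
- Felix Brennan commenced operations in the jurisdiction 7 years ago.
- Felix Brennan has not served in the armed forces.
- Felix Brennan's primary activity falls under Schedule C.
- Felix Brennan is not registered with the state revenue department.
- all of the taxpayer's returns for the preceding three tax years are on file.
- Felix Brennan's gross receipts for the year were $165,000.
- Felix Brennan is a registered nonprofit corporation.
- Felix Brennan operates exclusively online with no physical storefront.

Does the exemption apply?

Yes — exempt.

(a) ≤ 10 employees — fails.
(i) returns current — holds.
(ii) Schedule C activity — holds.
(b): T AND T → true.
(1) = F OR T = true.
(a) veteran — not met.
(b) not (has storefront) — met.
(c) ≥ 11 yrs in jurisdiction — fails.
(2): F OR T OR F → true.
(a) state-registered — not satisfied.
(b) nonprofit — met.
(3): F OR T → true.
So Overall is satisfied (T AND T AND T).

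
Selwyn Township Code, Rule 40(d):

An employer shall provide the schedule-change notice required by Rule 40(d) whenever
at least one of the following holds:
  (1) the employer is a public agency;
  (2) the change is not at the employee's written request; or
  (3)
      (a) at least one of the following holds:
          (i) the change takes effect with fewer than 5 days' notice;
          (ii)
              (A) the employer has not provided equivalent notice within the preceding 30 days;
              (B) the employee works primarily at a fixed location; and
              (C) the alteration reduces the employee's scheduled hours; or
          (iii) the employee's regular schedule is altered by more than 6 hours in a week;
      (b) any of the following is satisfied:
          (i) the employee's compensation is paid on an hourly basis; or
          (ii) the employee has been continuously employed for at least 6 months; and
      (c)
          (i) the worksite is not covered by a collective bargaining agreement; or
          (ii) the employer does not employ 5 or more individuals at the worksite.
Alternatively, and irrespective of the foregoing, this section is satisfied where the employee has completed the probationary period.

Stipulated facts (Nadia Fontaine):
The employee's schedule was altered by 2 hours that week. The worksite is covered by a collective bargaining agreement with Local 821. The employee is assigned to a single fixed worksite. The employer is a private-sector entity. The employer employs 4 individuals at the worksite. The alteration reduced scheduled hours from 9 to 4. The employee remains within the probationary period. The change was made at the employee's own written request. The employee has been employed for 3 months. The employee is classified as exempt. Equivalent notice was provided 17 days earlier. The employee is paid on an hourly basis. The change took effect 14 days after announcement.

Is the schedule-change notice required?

(1) public agency — fails.
(2) not employee-requested — fails.
(i) < 5 days' notice — not satisfied.
(A) no recent notice — not satisfied.
(B) fixed location — holds.
(C) hours reduced — holds.
(ii) = F AND T AND T = false.
(iii) schedule shift > 6h — not satisfied.
So (a) is not satisfied (F OR F OR F).
(i) hourly-paid — satisfied.
(ii) tenure ≥ 6 mo. — not satisfied.
(b) = T OR F = true.
(i) no CBA — not met.
(ii) not (≥ 5 at site) — satisfied.
So (c) is satisfied (F OR T).
(3) = F AND T AND T = false.
Overall = F OR F OR F = false.
Exception (past probation) — not satisfied.
Result: main false OR exception false → false.

No — not required.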